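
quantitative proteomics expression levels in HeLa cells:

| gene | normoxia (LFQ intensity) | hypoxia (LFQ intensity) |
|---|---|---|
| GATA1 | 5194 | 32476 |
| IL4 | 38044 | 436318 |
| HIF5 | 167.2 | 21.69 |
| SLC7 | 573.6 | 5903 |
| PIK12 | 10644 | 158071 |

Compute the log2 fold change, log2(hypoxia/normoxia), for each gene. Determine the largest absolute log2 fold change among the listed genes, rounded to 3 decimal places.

3.892

log2(32476/5194) = 2.644  (GATA1)
log2(436318/38044) = 3.520  (IL4)
log2(21.69/167.2) = -2.946  (HIF5)
log2(5903/573.6) = 3.363  (SLC7)
log2(158071/10644) = 3.892  (PIK12)
The largest magnitude belongs to PIK12.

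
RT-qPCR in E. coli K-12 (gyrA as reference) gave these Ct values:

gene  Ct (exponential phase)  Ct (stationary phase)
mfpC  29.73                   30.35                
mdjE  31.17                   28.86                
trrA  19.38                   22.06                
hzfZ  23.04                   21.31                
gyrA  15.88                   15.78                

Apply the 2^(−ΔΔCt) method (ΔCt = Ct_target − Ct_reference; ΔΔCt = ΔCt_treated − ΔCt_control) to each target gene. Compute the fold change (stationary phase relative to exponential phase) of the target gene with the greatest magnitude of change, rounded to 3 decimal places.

0.146

mfpC: ΔΔCt = (30.35−15.78) − (29.73−15.88) = 14.57 − 13.85 = 0.72; fold change = 2^-0.72 = 0.607
mdjE: ΔΔCt = (28.86−15.78) − (31.17−15.88) = 13.08 − 15.29 = -2.21; fold change = 2^2.21 = 4.627
trrA: ΔΔCt = (22.06−15.78) − (19.38−15.88) = 6.28 − 3.50 = 2.78; fold change = 2^-2.78 = 0.146
hzfZ: ΔΔCt = (21.31−15.78) − (23.04−15.88) = 5.53 − 7.16 = -1.63; fold change = 2^1.63 = 3.095
trrA has the largest |ΔΔCt| = 2.78.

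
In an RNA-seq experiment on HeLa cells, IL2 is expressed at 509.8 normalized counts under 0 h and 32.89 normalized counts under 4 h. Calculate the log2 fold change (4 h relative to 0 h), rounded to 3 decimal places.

-3.954

Fold change = 32.89 / 509.8 = 0.0645
log2(0.0645) = -3.9542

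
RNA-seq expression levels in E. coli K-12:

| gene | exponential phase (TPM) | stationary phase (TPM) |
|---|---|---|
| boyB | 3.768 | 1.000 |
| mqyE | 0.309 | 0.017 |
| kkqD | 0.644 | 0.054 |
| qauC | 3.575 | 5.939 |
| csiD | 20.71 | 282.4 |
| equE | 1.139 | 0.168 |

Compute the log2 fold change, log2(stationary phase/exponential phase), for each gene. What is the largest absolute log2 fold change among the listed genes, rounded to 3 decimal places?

log2(1.000/3.768) = -1.914  (boyB)
log2(0.017/0.309) = -4.184  (mqyE)
log2(0.054/0.644) = -3.576  (kkqD)
log2(5.939/3.575) = 0.732  (qauC)
log2(282.4/20.71) = 3.769  (csiD)
log2(0.168/1.139) = -2.761  (equE)
The largest magnitude belongs to mqyE.

4.184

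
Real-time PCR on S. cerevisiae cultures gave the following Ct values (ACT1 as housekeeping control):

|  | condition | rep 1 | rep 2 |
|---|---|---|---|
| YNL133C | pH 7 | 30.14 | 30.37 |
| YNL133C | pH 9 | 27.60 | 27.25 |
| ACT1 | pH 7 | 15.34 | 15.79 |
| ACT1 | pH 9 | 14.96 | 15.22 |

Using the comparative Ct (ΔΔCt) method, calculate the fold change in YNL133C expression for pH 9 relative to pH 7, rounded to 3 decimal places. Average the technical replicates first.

5.116

Mean Ct: YNL133C pH 7 30.255; YNL133C pH 9 27.425; ACT1 pH 7 15.565; ACT1 pH 9 15.090
ΔCt(pH 7) = 30.255 − 15.565 = 14.690
ΔCt(pH 9) = 27.425 − 15.090 = 12.335
ΔΔCt = 12.335 − 14.690 = -2.355
Fold change = 2^(−(-2.355)) = 2^2.355 = 5.1159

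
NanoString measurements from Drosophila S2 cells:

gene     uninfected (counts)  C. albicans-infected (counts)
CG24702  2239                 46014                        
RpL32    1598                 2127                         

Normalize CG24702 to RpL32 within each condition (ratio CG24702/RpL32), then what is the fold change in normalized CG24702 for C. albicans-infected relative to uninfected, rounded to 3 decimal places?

15.440

CG24702/RpL32 (uninfected) = 2239 / 1598 = 1.4011
CG24702/RpL32 (C. albicans-infected) = 46014 / 2127 = 21.633
Fold change = 21.633 / 1.4011 = 15.4399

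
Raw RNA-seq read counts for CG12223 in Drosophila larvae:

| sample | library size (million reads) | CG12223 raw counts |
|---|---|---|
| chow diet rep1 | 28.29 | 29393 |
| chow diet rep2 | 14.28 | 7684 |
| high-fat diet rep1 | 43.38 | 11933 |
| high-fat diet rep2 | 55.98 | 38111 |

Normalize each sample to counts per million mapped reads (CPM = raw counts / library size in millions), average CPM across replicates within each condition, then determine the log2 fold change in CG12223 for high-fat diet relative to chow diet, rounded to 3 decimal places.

CPM(chow diet rep1) = 29393 / 28.29 = 1038.9890
CPM(chow diet rep2) = 7684 / 14.28 = 538.0952
CPM(high-fat diet rep1) = 11933 / 43.38 = 275.0807
CPM(high-fat diet rep2) = 38111 / 55.98 = 680.7967
mean CPM(chow diet) = 788.5421; mean CPM(high-fat diet) = 477.9387
Fold change = 477.9387 / 788.5421 = 0.60610
log2(0.60610) = -0.7224

-0.722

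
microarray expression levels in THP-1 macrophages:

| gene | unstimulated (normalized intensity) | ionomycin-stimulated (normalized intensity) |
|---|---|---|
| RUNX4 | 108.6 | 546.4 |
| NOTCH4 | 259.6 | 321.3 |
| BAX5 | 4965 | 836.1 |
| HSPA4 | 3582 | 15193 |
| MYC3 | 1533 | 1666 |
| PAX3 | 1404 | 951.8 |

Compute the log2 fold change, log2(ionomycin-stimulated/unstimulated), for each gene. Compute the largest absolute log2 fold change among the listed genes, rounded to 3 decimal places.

log2(546.4/108.6) = 2.331  (RUNX4)
log2(321.3/259.6) = 0.308  (NOTCH4)
log2(836.1/4965) = -2.570  (BAX5)
log2(15193/3582) = 2.085  (HSPA4)
log2(1666/1533) = 0.120  (MYC3)
log2(951.8/1404) = -0.561  (PAX3)
The largest magnitude belongs to BAX5.

2.570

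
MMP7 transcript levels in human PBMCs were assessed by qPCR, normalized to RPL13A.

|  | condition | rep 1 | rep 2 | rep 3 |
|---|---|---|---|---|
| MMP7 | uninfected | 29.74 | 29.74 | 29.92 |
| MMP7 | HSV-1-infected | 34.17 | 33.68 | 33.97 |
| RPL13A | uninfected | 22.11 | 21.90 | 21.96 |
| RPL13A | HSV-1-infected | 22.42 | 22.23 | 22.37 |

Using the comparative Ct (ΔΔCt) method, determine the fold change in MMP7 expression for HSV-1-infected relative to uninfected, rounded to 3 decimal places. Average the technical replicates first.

Mean Ct: MMP7 uninfected 29.800; MMP7 HSV-1-infected 33.940; RPL13A uninfected 21.990; RPL13A HSV-1-infected 22.340
ΔCt(uninfected) = 29.800 − 21.990 = 7.810
ΔCt(HSV-1-infected) = 33.940 − 22.340 = 11.600
ΔΔCt = 11.600 − 7.810 = 3.790
Fold change = 2^(−3.790) = 0.0723

0.072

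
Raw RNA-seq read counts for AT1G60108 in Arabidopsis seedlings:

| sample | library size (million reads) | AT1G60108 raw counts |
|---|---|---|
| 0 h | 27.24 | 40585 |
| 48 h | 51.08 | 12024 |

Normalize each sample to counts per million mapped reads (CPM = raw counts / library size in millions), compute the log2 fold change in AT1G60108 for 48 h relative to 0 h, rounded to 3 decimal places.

CPM(0 h) = 40585 / 27.24 = 1489.9046
CPM(48 h) = 12024 / 51.08 = 235.3955
Fold change = 235.3955 / 1489.9046 = 0.15799
log2(0.15799) = -2.6621

-2.662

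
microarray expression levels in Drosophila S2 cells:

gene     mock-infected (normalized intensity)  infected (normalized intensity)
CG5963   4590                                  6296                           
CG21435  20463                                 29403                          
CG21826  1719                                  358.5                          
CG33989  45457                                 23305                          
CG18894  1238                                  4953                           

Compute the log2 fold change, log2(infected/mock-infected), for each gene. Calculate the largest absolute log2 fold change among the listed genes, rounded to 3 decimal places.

2.262

log2(6296/4590) = 0.456  (CG5963)
log2(29403/20463) = 0.523  (CG21435)
log2(358.5/1719) = -2.262  (CG21826)
log2(23305/45457) = -0.964  (CG33989)
log2(4953/1238) = 2.000  (CG18894)
The largest magnitude belongs to CG21826.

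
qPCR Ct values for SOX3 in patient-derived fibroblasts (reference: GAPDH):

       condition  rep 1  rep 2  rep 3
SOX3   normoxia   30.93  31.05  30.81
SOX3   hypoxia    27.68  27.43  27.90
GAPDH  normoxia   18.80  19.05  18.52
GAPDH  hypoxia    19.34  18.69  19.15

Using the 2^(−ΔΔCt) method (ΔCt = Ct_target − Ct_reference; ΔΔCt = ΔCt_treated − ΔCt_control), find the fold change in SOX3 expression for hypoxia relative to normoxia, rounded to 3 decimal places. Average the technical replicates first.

Mean Ct: SOX3 normoxia 30.930; SOX3 hypoxia 27.670; GAPDH normoxia 18.790; GAPDH hypoxia 19.060
ΔCt(normoxia) = 30.930 − 18.790 = 12.140
ΔCt(hypoxia) = 27.670 − 19.060 = 8.610
ΔΔCt = 8.610 − 12.140 = -3.530
Fold change = 2^(−(-3.530)) = 2^3.530 = 11.5514

11.551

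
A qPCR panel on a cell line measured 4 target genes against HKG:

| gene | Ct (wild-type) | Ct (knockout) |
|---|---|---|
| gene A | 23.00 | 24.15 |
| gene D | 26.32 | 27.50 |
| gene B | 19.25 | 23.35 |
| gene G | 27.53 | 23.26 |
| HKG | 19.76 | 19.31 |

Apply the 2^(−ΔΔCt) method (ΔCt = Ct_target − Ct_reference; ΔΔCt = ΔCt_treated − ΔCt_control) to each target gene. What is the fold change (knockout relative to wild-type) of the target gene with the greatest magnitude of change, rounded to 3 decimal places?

0.043

gene A: ΔΔCt = (24.15−19.31) − (23.00−19.76) = 4.84 − 3.24 = 1.60; fold change = 2^-1.60 = 0.330
gene D: ΔΔCt = (27.50−19.31) − (26.32−19.76) = 8.19 − 6.56 = 1.63; fold change = 2^-1.63 = 0.323
gene B: ΔΔCt = (23.35−19.31) − (19.25−19.76) = 4.04 − (-0.51) = 4.55; fold change = 2^-4.55 = 0.043
gene G: ΔΔCt = (23.26−19.31) − (27.53−19.76) = 3.95 − 7.77 = -3.82; fold change = 2^3.82 = 14.123
gene B has the largest |ΔΔCt| = 4.55.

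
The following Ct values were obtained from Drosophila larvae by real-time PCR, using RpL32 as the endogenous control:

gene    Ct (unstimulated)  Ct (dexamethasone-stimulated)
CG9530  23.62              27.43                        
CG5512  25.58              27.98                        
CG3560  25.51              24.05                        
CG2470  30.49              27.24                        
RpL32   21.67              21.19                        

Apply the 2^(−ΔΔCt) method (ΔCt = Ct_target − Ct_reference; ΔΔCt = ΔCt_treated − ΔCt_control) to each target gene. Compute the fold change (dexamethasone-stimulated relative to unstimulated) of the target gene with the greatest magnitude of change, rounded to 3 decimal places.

0.051

CG9530: ΔΔCt = (27.43−21.19) − (23.62−21.67) = 6.24 − 1.95 = 4.29; fold change = 2^-4.29 = 0.051
CG5512: ΔΔCt = (27.98−21.19) − (25.58−21.67) = 6.79 − 3.91 = 2.88; fold change = 2^-2.88 = 0.136
CG3560: ΔΔCt = (24.05−21.19) − (25.51−21.67) = 2.86 − 3.84 = -0.98; fold change = 2^0.98 = 1.972
CG2470: ΔΔCt = (27.24−21.19) − (30.49−21.67) = 6.05 − 8.82 = -2.77; fold change = 2^2.77 = 6.821
CG9530 has the largest |ΔΔCt| = 4.29.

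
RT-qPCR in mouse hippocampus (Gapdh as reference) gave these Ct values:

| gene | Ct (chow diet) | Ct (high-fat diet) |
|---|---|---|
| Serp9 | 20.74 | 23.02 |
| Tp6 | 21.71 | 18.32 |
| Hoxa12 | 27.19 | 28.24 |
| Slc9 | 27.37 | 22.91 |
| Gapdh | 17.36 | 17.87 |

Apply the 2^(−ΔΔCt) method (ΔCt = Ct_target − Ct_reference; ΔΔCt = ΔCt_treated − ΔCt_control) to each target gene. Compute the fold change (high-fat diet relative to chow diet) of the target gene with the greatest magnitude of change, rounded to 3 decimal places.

31.341

Serp9: ΔΔCt = (23.02−17.87) − (20.74−17.36) = 5.15 − 3.38 = 1.77; fold change = 2^-1.77 = 0.293
Tp6: ΔΔCt = (18.32−17.87) − (21.71−17.36) = 0.45 − 4.35 = -3.90; fold change = 2^3.90 = 14.929
Hoxa12: ΔΔCt = (28.24−17.87) − (27.19−17.36) = 10.37 − 9.83 = 0.54; fold change = 2^-0.54 = 0.688
Slc9: ΔΔCt = (22.91−17.87) − (27.37−17.36) = 5.04 − 10.01 = -4.97; fold change = 2^4.97 = 31.341
Slc9 has the largest |ΔΔCt| = 4.97.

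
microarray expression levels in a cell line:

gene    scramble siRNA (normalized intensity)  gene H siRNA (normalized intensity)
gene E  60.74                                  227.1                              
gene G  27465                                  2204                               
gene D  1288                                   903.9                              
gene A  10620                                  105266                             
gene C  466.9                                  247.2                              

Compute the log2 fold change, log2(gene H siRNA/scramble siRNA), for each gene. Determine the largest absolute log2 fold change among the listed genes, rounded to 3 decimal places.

3.639

log2(227.1/60.74) = 1.903  (gene E)
log2(2204/27465) = -3.639  (gene G)
log2(903.9/1288) = -0.511  (gene D)
log2(105266/10620) = 3.309  (gene A)
log2(247.2/466.9) = -0.917  (gene C)
The largest magnitude belongs to gene G.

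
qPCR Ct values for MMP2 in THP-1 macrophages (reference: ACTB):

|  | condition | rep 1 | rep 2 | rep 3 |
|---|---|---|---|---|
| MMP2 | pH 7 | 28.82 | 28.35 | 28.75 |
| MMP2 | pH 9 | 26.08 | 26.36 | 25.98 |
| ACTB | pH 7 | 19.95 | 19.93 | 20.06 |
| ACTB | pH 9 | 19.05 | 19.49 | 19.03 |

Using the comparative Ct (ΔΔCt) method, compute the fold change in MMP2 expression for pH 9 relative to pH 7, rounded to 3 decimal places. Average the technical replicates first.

3.272

Mean Ct: MMP2 pH 7 28.640; MMP2 pH 9 26.140; ACTB pH 7 19.980; ACTB pH 9 19.190
ΔCt(pH 7) = 28.640 − 19.980 = 8.660
ΔCt(pH 9) = 26.140 − 19.190 = 6.950
ΔΔCt = 6.950 − 8.660 = -1.710
Fold change = 2^(−(-1.710)) = 2^1.710 = 3.2716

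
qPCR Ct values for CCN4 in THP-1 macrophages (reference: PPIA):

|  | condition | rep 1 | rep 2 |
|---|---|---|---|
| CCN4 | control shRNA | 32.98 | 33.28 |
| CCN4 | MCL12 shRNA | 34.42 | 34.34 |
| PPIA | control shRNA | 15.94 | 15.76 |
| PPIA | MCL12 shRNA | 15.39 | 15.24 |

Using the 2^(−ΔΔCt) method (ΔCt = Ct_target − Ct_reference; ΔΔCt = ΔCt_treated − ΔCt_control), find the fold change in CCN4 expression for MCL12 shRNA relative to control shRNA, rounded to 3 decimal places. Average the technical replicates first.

0.290

Mean Ct: CCN4 control shRNA 33.130; CCN4 MCL12 shRNA 34.380; PPIA control shRNA 15.850; PPIA MCL12 shRNA 15.315
ΔCt(control shRNA) = 33.130 − 15.850 = 17.280
ΔCt(MCL12 shRNA) = 34.380 − 15.315 = 19.065
ΔΔCt = 19.065 − 17.280 = 1.785
Fold change = 2^(−1.785) = 0.2902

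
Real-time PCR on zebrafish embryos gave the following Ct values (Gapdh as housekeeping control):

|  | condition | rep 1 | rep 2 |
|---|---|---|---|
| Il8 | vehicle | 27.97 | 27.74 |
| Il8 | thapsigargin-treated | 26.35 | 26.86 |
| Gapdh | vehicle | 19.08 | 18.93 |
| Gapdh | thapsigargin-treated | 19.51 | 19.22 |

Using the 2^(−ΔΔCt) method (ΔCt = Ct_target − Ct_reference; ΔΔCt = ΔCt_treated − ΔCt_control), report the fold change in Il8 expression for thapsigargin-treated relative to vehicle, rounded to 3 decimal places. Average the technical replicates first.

Mean Ct: Il8 vehicle 27.855; Il8 thapsigargin-treated 26.605; Gapdh vehicle 19.005; Gapdh thapsigargin-treated 19.365
ΔCt(vehicle) = 27.855 − 19.005 = 8.850
ΔCt(thapsigargin-treated) = 26.605 − 19.365 = 7.240
ΔΔCt = 7.240 − 8.850 = -1.610
Fold change = 2^(−(-1.610)) = 2^1.610 = 3.0525

3.053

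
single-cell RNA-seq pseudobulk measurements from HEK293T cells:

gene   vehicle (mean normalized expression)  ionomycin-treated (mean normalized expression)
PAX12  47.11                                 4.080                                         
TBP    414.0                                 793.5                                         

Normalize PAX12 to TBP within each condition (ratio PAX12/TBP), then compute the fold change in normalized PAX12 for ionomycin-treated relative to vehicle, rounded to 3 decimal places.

PAX12/TBP (vehicle) = 47.11 / 414.0 = 0.11379
PAX12/TBP (ionomycin-treated) = 4.080 / 793.5 = 0.0051418
Fold change = 0.0051418 / 0.11379 = 0.0452

0.045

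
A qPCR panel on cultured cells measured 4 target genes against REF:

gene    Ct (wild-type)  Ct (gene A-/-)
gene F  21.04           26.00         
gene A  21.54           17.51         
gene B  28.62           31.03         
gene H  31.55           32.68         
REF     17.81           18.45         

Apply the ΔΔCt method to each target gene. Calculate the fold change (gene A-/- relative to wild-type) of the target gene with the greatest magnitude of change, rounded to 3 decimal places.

25.457

gene F: ΔΔCt = (26.00−18.45) − (21.04−17.81) = 7.55 − 3.23 = 4.32; fold change = 2^-4.32 = 0.050
gene A: ΔΔCt = (17.51−18.45) − (21.54−17.81) = -0.94 − 3.73 = -4.67; fold change = 2^4.67 = 25.457
gene B: ΔΔCt = (31.03−18.45) − (28.62−17.81) = 12.58 − 10.81 = 1.77; fold change = 2^-1.77 = 0.293
gene H: ΔΔCt = (32.68−18.45) − (31.55−17.81) = 14.23 − 13.74 = 0.49; fold change = 2^-0.49 = 0.712
gene A has the largest |ΔΔCt| = 4.67.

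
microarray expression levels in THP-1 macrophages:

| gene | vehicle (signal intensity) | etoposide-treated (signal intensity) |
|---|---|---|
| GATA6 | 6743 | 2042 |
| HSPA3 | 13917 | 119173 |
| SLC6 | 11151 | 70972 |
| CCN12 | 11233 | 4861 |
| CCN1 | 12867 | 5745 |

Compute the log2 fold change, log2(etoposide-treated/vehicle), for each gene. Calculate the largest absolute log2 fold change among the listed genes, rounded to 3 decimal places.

log2(2042/6743) = -1.723  (GATA6)
log2(119173/13917) = 3.098  (HSPA3)
log2(70972/11151) = 2.670  (SLC6)
log2(4861/11233) = -1.208  (CCN12)
log2(5745/12867) = -1.163  (CCN1)
The largest magnitude belongs to HSPA3.

3.098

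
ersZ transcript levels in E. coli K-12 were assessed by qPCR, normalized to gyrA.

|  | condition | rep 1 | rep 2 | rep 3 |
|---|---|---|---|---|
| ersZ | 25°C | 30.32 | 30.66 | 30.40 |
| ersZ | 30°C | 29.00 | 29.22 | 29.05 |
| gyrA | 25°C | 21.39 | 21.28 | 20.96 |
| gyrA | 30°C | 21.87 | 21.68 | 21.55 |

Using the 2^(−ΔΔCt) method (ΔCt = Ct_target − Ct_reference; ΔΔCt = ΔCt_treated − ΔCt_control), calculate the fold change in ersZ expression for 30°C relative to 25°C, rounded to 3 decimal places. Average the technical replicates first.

Mean Ct: ersZ 25°C 30.460; ersZ 30°C 29.090; gyrA 25°C 21.210; gyrA 30°C 21.700
ΔCt(25°C) = 30.460 − 21.210 = 9.250
ΔCt(30°C) = 29.090 − 21.700 = 7.390
ΔΔCt = 7.390 − 9.250 = -1.860
Fold change = 2^(−(-1.860)) = 2^1.860 = 3.6301

3.630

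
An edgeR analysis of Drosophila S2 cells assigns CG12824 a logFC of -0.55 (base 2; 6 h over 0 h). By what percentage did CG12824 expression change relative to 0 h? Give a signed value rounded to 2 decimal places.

-31.70%

Fold change = 2^(-0.55) = 0.6830
Percent change = (FC − 1) × 100% = (0.6830 − 1) × 100 = -31.70%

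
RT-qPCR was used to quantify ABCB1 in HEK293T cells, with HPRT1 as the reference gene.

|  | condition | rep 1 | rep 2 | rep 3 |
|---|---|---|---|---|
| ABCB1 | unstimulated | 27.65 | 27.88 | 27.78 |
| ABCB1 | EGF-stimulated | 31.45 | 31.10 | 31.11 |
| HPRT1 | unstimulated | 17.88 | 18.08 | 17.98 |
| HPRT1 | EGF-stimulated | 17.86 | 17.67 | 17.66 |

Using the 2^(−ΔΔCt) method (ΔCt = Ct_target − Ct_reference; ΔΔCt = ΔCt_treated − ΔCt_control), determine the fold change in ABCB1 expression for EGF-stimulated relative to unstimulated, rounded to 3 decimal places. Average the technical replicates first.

Mean Ct: ABCB1 unstimulated 27.770; ABCB1 EGF-stimulated 31.220; HPRT1 unstimulated 17.980; HPRT1 EGF-stimulated 17.730
ΔCt(unstimulated) = 27.770 − 17.980 = 9.790
ΔCt(EGF-stimulated) = 31.220 − 17.730 = 13.490
ΔΔCt = 13.490 − 9.790 = 3.700
Fold change = 2^(−3.700) = 0.0769

0.077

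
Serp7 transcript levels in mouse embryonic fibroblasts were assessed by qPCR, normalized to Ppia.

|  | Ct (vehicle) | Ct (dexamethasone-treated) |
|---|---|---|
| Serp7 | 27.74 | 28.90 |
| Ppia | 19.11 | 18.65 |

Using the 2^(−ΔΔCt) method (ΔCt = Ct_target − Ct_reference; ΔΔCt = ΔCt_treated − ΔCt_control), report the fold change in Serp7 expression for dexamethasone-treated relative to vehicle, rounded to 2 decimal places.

ΔCt(vehicle) = 27.740 − 19.110 = 8.630
ΔCt(dexamethasone-treated) = 28.900 − 18.650 = 10.250
ΔΔCt = 10.250 − 8.630 = 1.620
Fold change = 2^(−1.620) = 0.325

0.33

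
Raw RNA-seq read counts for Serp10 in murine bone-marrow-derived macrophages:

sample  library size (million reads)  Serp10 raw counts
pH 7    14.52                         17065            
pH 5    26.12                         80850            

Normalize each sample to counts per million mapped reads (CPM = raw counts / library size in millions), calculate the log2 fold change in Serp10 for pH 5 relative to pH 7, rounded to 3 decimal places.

1.397

CPM(pH 7) = 17065 / 14.52 = 1175.2755
CPM(pH 5) = 80850 / 26.12 = 3095.3292
Fold change = 3095.3292 / 1175.2755 = 2.63371
log2(2.63371) = 1.3971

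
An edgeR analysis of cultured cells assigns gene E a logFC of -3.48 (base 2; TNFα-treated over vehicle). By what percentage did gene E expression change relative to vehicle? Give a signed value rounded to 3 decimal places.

Fold change = 2^(-3.48) = 0.0896
Percent change = (FC − 1) × 100% = (0.0896 − 1) × 100 = -91.038%

-91.038%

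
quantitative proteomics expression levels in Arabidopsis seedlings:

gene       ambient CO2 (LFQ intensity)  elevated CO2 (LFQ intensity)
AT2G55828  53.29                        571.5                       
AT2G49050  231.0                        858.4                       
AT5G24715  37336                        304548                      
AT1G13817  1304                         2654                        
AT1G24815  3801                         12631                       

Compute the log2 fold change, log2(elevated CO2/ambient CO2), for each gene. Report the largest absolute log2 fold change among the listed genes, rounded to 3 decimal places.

log2(571.5/53.29) = 3.423  (AT2G55828)
log2(858.4/231.0) = 1.894  (AT2G49050)
log2(304548/37336) = 3.028  (AT5G24715)
log2(2654/1304) = 1.025  (AT1G13817)
log2(12631/3801) = 1.733  (AT1G24815)
The largest magnitude belongs to AT2G55828.

3.423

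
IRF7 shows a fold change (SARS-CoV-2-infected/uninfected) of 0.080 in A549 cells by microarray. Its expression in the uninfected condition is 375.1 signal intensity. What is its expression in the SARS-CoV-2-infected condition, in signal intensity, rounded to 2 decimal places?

30.01

SARS-CoV-2-infected expression = 375.1 × 0.080 = 30.01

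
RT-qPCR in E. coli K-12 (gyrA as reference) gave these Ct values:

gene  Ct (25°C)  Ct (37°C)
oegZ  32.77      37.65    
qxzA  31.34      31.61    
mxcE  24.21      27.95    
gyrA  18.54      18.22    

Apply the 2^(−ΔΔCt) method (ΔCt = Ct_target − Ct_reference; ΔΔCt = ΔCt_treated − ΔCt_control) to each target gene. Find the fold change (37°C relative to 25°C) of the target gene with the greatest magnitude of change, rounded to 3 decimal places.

oegZ: ΔΔCt = (37.65−18.22) − (32.77−18.54) = 19.43 − 14.23 = 5.20; fold change = 2^-5.20 = 0.027
qxzA: ΔΔCt = (31.61−18.22) − (31.34−18.54) = 13.39 − 12.80 = 0.59; fold change = 2^-0.59 = 0.664
mxcE: ΔΔCt = (27.95−18.22) − (24.21−18.54) = 9.73 − 5.67 = 4.06; fold change = 2^-4.06 = 0.060
oegZ has the largest |ΔΔCt| = 5.20.

0.027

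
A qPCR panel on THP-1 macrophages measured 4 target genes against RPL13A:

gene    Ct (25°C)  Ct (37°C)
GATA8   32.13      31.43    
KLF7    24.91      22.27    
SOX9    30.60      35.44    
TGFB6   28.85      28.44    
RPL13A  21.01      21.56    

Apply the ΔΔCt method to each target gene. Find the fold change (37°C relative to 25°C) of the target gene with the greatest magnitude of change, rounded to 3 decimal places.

0.051

GATA8: ΔΔCt = (31.43−21.56) − (32.13−21.01) = 9.87 − 11.12 = -1.25; fold change = 2^1.25 = 2.378
KLF7: ΔΔCt = (22.27−21.56) − (24.91−21.01) = 0.71 − 3.90 = -3.19; fold change = 2^3.19 = 9.126
SOX9: ΔΔCt = (35.44−21.56) − (30.60−21.01) = 13.88 − 9.59 = 4.29; fold change = 2^-4.29 = 0.051
TGFB6: ΔΔCt = (28.44−21.56) − (28.85−21.01) = 6.88 − 7.84 = -0.96; fold change = 2^0.96 = 1.945
SOX9 has the largest |ΔΔCt| = 4.29.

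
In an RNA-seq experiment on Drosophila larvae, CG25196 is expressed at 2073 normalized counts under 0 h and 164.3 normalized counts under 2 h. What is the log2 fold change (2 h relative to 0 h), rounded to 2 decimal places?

-3.66

Fold change = 164.3 / 2073 = 0.0793
log2(0.0793) = -3.657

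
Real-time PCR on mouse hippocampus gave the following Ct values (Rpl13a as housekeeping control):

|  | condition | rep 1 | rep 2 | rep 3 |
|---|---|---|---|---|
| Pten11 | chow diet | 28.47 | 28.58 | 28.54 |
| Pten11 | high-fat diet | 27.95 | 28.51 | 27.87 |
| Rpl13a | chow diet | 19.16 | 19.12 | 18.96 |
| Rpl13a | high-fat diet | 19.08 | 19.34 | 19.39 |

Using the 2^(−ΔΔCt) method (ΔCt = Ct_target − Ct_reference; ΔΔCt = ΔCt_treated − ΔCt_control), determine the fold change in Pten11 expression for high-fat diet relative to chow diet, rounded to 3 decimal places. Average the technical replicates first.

1.526

Mean Ct: Pten11 chow diet 28.530; Pten11 high-fat diet 28.110; Rpl13a chow diet 19.080; Rpl13a high-fat diet 19.270
ΔCt(chow diet) = 28.530 − 19.080 = 9.450
ΔCt(high-fat diet) = 28.110 − 19.270 = 8.840
ΔΔCt = 8.840 − 9.450 = -0.610
Fold change = 2^(−(-0.610)) = 2^0.610 = 1.5263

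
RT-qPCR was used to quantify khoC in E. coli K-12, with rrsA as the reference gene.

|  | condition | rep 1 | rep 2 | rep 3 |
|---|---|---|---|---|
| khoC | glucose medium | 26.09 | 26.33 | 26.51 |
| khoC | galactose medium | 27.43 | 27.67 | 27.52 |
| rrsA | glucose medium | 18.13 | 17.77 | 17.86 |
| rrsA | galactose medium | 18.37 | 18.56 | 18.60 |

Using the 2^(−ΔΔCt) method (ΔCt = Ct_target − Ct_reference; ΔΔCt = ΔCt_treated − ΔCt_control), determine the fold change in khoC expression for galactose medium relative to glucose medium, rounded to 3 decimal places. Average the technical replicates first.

Mean Ct: khoC glucose medium 26.310; khoC galactose medium 27.540; rrsA glucose medium 17.920; rrsA galactose medium 18.510
ΔCt(glucose medium) = 26.310 − 17.920 = 8.390
ΔCt(galactose medium) = 27.540 − 18.510 = 9.030
ΔΔCt = 9.030 − 8.390 = 0.640
Fold change = 2^(−0.640) = 0.6417

0.642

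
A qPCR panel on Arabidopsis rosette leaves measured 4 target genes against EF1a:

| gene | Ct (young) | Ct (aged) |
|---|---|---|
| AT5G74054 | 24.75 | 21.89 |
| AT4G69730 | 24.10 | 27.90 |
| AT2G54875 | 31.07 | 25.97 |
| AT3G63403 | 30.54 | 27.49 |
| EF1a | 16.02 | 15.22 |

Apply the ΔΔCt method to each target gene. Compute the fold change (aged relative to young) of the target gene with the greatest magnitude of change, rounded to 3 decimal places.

AT5G74054: ΔΔCt = (21.89−15.22) − (24.75−16.02) = 6.67 − 8.73 = -2.06; fold change = 2^2.06 = 4.170
AT4G69730: ΔΔCt = (27.90−15.22) − (24.10−16.02) = 12.68 − 8.08 = 4.60; fold change = 2^-4.60 = 0.041
AT2G54875: ΔΔCt = (25.97−15.22) − (31.07−16.02) = 10.75 − 15.05 = -4.30; fold change = 2^4.30 = 19.698
AT3G63403: ΔΔCt = (27.49−15.22) − (30.54−16.02) = 12.27 − 14.52 = -2.25; fold change = 2^2.25 = 4.757
AT4G69730 has the largest |ΔΔCt| = 4.60.

0.041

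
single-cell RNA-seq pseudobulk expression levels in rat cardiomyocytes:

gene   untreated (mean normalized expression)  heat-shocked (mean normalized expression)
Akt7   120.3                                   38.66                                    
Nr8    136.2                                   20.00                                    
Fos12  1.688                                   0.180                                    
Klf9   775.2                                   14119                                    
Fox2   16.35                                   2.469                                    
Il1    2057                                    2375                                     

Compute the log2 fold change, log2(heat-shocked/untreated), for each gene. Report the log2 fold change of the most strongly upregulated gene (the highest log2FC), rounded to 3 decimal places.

4.187

log2(38.66/120.3) = -1.638  (Akt7)
log2(20.00/136.2) = -2.768  (Nr8)
log2(0.180/1.688) = -3.229  (Fos12)
log2(14119/775.2) = 4.187  (Klf9)
log2(2.469/16.35) = -2.727  (Fox2)
log2(2375/2057) = 0.207  (Il1)
Klf9 is most strongly upregulated.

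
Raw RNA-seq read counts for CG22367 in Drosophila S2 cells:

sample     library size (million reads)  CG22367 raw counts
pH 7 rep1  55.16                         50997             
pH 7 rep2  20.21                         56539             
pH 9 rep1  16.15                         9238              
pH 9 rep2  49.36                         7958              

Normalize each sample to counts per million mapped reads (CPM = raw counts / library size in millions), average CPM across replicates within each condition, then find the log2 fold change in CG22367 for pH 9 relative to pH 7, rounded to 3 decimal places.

-2.344

CPM(pH 7 rep1) = 50997 / 55.16 = 924.5286
CPM(pH 7 rep2) = 56539 / 20.21 = 2797.5755
CPM(pH 9 rep1) = 9238 / 16.15 = 572.0124
CPM(pH 9 rep2) = 7958 / 49.36 = 161.2237
mean CPM(pH 7) = 1861.0521; mean CPM(pH 9) = 366.6180
Fold change = 366.6180 / 1861.0521 = 0.19700
log2(0.19700) = -2.3438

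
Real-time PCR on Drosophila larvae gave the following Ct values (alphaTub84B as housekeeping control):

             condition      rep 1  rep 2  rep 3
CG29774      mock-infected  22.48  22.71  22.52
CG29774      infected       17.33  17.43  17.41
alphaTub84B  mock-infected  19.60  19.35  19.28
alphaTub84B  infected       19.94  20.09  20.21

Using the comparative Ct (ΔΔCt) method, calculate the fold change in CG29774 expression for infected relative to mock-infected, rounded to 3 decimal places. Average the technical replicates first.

Mean Ct: CG29774 mock-infected 22.570; CG29774 infected 17.390; alphaTub84B mock-infected 19.410; alphaTub84B infected 20.080
ΔCt(mock-infected) = 22.570 − 19.410 = 3.160
ΔCt(infected) = 17.390 − 20.080 = -2.690
ΔΔCt = -2.690 − 3.160 = -5.850
Fold change = 2^(−(-5.850)) = 2^5.850 = 57.6800

57.680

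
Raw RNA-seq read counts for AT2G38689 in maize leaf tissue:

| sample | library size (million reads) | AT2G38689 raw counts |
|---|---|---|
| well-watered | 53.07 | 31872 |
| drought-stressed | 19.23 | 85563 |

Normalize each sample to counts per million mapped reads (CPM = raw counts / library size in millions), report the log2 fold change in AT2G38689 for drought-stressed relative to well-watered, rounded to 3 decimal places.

2.889

CPM(well-watered) = 31872 / 53.07 = 600.5653
CPM(drought-stressed) = 85563 / 19.23 = 4449.4540
Fold change = 4449.4540 / 600.5653 = 7.40878
log2(7.40878) = 2.8892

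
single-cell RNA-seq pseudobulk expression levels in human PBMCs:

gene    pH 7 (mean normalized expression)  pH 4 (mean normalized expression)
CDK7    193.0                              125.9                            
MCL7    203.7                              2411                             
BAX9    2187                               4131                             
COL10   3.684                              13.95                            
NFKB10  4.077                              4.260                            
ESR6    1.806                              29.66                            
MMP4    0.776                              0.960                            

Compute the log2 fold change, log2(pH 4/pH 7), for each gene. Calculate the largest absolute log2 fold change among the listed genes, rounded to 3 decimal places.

4.038

log2(125.9/193.0) = -0.616  (CDK7)
log2(2411/203.7) = 3.565  (MCL7)
log2(4131/2187) = 0.918  (BAX9)
log2(13.95/3.684) = 1.921  (COL10)
log2(4.260/4.077) = 0.063  (NFKB10)
log2(29.66/1.806) = 4.038  (ESR6)
log2(0.960/0.776) = 0.307  (MMP4)
The largest magnitude belongs to ESR6.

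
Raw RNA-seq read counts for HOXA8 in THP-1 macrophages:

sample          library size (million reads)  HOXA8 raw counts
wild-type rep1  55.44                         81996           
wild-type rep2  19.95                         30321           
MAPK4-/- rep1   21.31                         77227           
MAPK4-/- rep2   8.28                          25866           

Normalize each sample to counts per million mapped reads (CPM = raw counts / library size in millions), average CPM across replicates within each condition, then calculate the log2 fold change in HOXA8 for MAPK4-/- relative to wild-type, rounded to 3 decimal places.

CPM(wild-type rep1) = 81996 / 55.44 = 1479.0043
CPM(wild-type rep2) = 30321 / 19.95 = 1519.8496
CPM(MAPK4-/- rep1) = 77227 / 21.31 = 3623.9794
CPM(MAPK4-/- rep2) = 25866 / 8.28 = 3123.9130
mean CPM(wild-type) = 1499.4270; mean CPM(MAPK4-/-) = 3373.9462
Fold change = 3373.9462 / 1499.4270 = 2.25016
log2(2.25016) = 1.1700

1.170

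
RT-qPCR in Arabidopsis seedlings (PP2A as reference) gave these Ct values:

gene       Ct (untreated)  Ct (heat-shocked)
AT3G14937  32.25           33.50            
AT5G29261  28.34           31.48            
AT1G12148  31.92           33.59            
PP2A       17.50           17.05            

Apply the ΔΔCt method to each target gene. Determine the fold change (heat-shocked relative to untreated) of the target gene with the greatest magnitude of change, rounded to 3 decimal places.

0.083

AT3G14937: ΔΔCt = (33.50−17.05) − (32.25−17.50) = 16.45 − 14.75 = 1.70; fold change = 2^-1.70 = 0.308
AT5G29261: ΔΔCt = (31.48−17.05) − (28.34−17.50) = 14.43 − 10.84 = 3.59; fold change = 2^-3.59 = 0.083
AT1G12148: ΔΔCt = (33.59−17.05) − (31.92−17.50) = 16.54 − 14.42 = 2.12; fold change = 2^-2.12 = 0.230
AT5G29261 has the largest |ΔΔCt| = 3.59.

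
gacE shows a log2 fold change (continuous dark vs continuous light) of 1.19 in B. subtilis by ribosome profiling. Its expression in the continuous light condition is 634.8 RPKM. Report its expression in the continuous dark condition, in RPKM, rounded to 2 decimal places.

Fold change = 2^(1.19) = 2.2815
continuous dark expression = 634.8 × 2.2815 = 1448.31

1448.31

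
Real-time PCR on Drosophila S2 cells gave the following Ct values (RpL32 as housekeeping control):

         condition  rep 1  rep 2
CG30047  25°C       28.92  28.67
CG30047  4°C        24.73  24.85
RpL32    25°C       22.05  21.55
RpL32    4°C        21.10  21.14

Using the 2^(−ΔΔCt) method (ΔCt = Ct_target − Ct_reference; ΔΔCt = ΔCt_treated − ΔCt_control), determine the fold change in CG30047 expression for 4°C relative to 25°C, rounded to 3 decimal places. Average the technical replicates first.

10.021

Mean Ct: CG30047 25°C 28.795; CG30047 4°C 24.790; RpL32 25°C 21.800; RpL32 4°C 21.120
ΔCt(25°C) = 28.795 − 21.800 = 6.995
ΔCt(4°C) = 24.790 − 21.120 = 3.670
ΔΔCt = 3.670 − 6.995 = -3.325
Fold change = 2^(−(-3.325)) = 2^3.325 = 10.0213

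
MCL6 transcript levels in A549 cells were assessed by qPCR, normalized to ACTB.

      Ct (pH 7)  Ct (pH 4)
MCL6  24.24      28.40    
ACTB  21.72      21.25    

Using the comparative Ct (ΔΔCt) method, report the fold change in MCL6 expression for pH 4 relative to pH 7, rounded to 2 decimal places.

0.04

ΔCt(pH 7) = 24.240 − 21.720 = 2.520
ΔCt(pH 4) = 28.400 − 21.250 = 7.150
ΔΔCt = 7.150 − 2.520 = 4.630
Fold change = 2^(−4.630) = 0.040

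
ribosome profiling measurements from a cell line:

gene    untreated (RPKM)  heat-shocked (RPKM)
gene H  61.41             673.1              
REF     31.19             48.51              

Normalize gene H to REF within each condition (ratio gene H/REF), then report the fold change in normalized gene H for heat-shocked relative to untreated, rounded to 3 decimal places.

gene H/REF (untreated) = 61.41 / 31.19 = 1.9689
gene H/REF (heat-shocked) = 673.1 / 48.51 = 13.875
Fold change = 13.875 / 1.9689 = 7.0473

7.047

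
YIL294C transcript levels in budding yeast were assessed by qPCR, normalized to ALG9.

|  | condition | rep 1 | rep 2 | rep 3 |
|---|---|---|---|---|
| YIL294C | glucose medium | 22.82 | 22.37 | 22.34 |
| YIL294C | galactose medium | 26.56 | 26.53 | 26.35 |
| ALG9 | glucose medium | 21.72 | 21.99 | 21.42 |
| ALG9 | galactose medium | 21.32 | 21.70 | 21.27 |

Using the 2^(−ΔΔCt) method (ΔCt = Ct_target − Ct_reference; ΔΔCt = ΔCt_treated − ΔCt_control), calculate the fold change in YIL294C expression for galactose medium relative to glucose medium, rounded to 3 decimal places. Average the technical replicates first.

0.053

Mean Ct: YIL294C glucose medium 22.510; YIL294C galactose medium 26.480; ALG9 glucose medium 21.710; ALG9 galactose medium 21.430
ΔCt(glucose medium) = 22.510 − 21.710 = 0.800
ΔCt(galactose medium) = 26.480 − 21.430 = 5.050
ΔΔCt = 5.050 − 0.800 = 4.250
Fold change = 2^(−4.250) = 0.0526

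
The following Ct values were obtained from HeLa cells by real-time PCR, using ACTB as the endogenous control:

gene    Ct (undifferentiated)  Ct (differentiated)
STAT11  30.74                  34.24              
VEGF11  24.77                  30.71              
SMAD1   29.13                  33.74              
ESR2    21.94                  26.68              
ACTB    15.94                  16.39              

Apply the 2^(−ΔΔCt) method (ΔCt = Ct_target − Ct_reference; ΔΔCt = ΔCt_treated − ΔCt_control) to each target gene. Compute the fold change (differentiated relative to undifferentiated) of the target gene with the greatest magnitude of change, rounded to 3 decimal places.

STAT11: ΔΔCt = (34.24−16.39) − (30.74−15.94) = 17.85 − 14.80 = 3.05; fold change = 2^-3.05 = 0.121
VEGF11: ΔΔCt = (30.71−16.39) − (24.77−15.94) = 14.32 − 8.83 = 5.49; fold change = 2^-5.49 = 0.022
SMAD1: ΔΔCt = (33.74−16.39) − (29.13−15.94) = 17.35 − 13.19 = 4.16; fold change = 2^-4.16 = 0.056
ESR2: ΔΔCt = (26.68−16.39) − (21.94−15.94) = 10.29 − 6.00 = 4.29; fold change = 2^-4.29 = 0.051
VEGF11 has the largest |ΔΔCt| = 5.49.

0.022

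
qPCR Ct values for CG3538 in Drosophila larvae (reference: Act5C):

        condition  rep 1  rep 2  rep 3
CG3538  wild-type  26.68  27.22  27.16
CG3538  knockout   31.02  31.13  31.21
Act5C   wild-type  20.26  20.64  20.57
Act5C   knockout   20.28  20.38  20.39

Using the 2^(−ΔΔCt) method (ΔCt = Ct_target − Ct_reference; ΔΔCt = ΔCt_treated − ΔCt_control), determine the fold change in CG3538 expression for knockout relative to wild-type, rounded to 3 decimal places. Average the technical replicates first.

0.053

Mean Ct: CG3538 wild-type 27.020; CG3538 knockout 31.120; Act5C wild-type 20.490; Act5C knockout 20.350
ΔCt(wild-type) = 27.020 − 20.490 = 6.530
ΔCt(knockout) = 31.120 − 20.350 = 10.770
ΔΔCt = 10.770 − 6.530 = 4.240
Fold change = 2^(−4.240) = 0.0529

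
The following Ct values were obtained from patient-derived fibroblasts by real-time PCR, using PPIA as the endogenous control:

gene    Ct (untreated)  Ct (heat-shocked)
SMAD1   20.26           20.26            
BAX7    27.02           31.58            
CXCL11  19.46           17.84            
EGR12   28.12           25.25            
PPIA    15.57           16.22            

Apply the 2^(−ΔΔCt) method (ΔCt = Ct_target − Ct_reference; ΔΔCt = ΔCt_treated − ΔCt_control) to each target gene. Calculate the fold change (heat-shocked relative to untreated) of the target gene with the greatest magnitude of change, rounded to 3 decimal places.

SMAD1: ΔΔCt = (20.26−16.22) − (20.26−15.57) = 4.04 − 4.69 = -0.65; fold change = 2^0.65 = 1.569
BAX7: ΔΔCt = (31.58−16.22) − (27.02−15.57) = 15.36 − 11.45 = 3.91; fold change = 2^-3.91 = 0.067
CXCL11: ΔΔCt = (17.84−16.22) − (19.46−15.57) = 1.62 − 3.89 = -2.27; fold change = 2^2.27 = 4.823
EGR12: ΔΔCt = (25.25−16.22) − (28.12−15.57) = 9.03 − 12.55 = -3.52; fold change = 2^3.52 = 11.472
BAX7 has the largest |ΔΔCt| = 3.91.

0.067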